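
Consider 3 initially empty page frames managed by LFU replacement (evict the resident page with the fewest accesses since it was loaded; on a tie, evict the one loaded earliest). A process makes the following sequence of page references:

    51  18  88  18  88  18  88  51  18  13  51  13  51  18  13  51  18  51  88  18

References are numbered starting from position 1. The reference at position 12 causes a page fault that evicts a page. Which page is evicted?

pos 1: 51: miss, frames [51]
pos 2: 18: miss, frames [51, 18]
pos 3: 88: miss, frames [51, 18, 88]
pos 4: 18: hit
pos 5: 88: hit
pos 6: 18: hit
pos 7: 88: hit
pos 8: 51: hit
pos 9: 18: hit
pos 10: 13: miss, evict 51, frames [18, 88, 13]
pos 11: 51: miss, evict 13, frames [18, 88, 51]
pos 12: 13: miss, evict 51, frames [18, 88, 13]
At position 12, page 51 is evicted.

51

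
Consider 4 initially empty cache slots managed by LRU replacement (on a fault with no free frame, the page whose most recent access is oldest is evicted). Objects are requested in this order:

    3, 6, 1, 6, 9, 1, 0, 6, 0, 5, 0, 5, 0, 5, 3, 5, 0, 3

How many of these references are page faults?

3: miss, frames [3]
6: miss, frames [3, 6]
1: miss, frames [3, 6, 1]
6: hit
9: miss, frames [3, 1, 6, 9]
1: hit
0: miss, evict 3, frames [6, 9, 1, 0]
6: hit
0: hit
5: miss, evict 9, frames [1, 6, 0, 5]
0: hit
5: hit
0: hit
5: hit
3: miss, evict 1, frames [6, 0, 5, 3]
5: hit
0: hit
3: hit
Page faults: 7.

7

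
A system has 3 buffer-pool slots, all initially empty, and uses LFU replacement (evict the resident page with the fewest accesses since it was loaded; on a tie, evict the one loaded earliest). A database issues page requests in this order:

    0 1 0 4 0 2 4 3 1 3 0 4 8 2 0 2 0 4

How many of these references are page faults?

9

0 -> miss, frames (0)
1 -> miss, frames (0 1)
0 -> hit
4 -> miss, frames (0 1 4)
0 -> hit
2 -> miss, evict 1, frames (0 4 2)
4 -> hit
3 -> miss, evict 2, frames (0 4 3)
1 -> miss, evict 3, frames (0 4 1)
3 -> miss, evict 1, frames (0 4 3)
0 -> hit
4 -> hit
8 -> miss, evict 3, frames (0 4 8)
2 -> miss, evict 8, frames (0 4 2)
0 -> hit
2 -> hit
0 -> hit
4 -> hit
Page faults: 9.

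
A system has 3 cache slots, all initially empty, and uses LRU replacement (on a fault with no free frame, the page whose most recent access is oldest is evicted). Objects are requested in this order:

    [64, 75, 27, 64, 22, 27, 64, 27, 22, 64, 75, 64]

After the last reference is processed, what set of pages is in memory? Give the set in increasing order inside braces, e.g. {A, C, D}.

{22, 64, 75}

64: miss, frames (64)
75: miss, frames (64 75)
27: miss, frames (64 75 27)
64: hit
22: miss, evict 75, frames (27 64 22)
27: hit
64: hit
27: hit
22: hit
64: hit
75: miss, evict 27, frames (22 64 75)
64: hit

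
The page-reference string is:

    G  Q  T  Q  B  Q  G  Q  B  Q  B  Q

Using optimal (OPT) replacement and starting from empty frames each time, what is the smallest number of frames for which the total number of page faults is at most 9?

2

f=1: 12 faults
f=2: 6 faults
f=3: 4 faults
f=4: 4 faults
Smallest f with faults ≤ 9 is 2.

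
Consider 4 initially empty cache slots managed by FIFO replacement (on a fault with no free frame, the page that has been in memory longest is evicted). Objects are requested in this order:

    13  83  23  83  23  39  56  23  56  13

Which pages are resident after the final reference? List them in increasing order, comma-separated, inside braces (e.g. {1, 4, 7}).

{13, 23, 39, 56}

13 -> miss, frames (13)
83 -> miss, frames (13 83)
23 -> miss, frames (13 83 23)
83 -> hit
23 -> hit
39 -> miss, frames (13 83 23 39)
56 -> miss, evict 13, frames (83 23 39 56)
23 -> hit
56 -> hit
13 -> miss, evict 83, frames (23 39 56 13)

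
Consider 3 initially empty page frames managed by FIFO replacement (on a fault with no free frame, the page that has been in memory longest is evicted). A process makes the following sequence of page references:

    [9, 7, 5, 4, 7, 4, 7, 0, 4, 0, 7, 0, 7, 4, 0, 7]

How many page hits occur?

10

9 -> fault, frames {9}
7 -> fault, frames {9,7}
5 -> fault, frames {9,7,5}
4 -> fault, evict 9, frames {7,5,4}
7 -> hit
4 -> hit
7 -> hit
0 -> fault, evict 7, frames {5,4,0}
4 -> hit
0 -> hit
7 -> fault, evict 5, frames {4,0,7}
0 -> hit
7 -> hit
4 -> hit
0 -> hit
7 -> hit
Hits: 10.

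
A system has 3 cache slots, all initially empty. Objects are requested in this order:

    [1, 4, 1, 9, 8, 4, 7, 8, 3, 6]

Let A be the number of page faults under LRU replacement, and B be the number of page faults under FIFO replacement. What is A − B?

1

Under LRU: F F . F F F F . F F → 8 faults.
Under FIFO: F F . F F . F . F F → 7 faults.
A − B = 8 − 7 = 1.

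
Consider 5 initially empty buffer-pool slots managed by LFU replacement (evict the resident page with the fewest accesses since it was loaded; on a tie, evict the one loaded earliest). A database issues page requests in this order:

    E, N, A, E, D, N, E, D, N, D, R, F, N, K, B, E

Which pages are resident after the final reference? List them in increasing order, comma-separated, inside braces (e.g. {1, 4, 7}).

E -> miss, frames [E]
N -> miss, frames [E, N]
A -> miss, frames [E, N, A]
E -> hit
D -> miss, frames [E, N, A, D]
N -> hit
E -> hit
D -> hit
N -> hit
D -> hit
R -> miss, frames [E, N, A, D, R]
F -> miss, evict A, frames [E, N, D, R, F]
N -> hit
K -> miss, evict R, frames [E, N, D, F, K]
B -> miss, evict F, frames [E, N, D, K, B]
E -> hit

{B, D, E, K, N}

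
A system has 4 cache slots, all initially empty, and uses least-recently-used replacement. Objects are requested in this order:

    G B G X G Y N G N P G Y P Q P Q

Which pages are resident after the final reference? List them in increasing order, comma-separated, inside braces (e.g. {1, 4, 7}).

{G, P, Q, Y}

G -> fault, frames {G}
B -> fault, frames {G,B}
G -> hit
X -> fault, frames {B,G,X}
G -> hit
Y -> fault, frames {B,X,G,Y}
N -> fault, evict B, frames {X,G,Y,N}
G -> hit
N -> hit
P -> fault, evict X, frames {Y,G,N,P}
G -> hit
Y -> hit
P -> hit
Q -> fault, evict N, frames {G,Y,P,Q}
P -> hit
Q -> hit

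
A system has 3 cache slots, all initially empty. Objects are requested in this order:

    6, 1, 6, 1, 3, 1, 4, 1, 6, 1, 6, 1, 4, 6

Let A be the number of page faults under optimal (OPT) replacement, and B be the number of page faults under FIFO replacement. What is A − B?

Under OPT: F F . . F . F . . . . . . . → 4 faults.
Under FIFO: F F . . F . F . F F . . . . → 6 faults.
A − B = 4 − 6 = -2.

-2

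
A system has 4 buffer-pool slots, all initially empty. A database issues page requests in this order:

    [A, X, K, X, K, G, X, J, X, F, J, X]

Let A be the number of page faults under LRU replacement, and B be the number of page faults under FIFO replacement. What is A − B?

-1

Under LRU: F F F . . F . F . F . . → 6 faults.
Under FIFO: F F F . . F . F . F . F → 7 faults.
A − B = 6 − 7 = -1.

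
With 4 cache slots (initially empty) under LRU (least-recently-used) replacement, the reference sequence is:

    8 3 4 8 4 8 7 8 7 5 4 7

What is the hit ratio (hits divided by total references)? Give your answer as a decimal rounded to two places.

8 -> miss, frames (8)
3 -> miss, frames (8 3)
4 -> miss, frames (8 3 4)
8 -> hit
4 -> hit
8 -> hit
7 -> miss, frames (3 4 8 7)
8 -> hit
7 -> hit
5 -> miss, evict 3, frames (4 8 7 5)
4 -> hit
7 -> hit
Hits: 7 of 12 references → 7/12 = 0.5833.

0.58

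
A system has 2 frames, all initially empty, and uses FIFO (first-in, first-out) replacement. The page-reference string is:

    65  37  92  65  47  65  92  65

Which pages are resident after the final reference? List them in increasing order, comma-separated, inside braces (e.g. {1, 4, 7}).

{65, 92}

65 → miss, frames (65)
37 → miss, frames (65 37)
92 → miss, evict 65, frames (37 92)
65 → miss, evict 37, frames (92 65)
47 → miss, evict 92, frames (65 47)
65 → hit
92 → miss, evict 65, frames (47 92)
65 → miss, evict 47, frames (92 65)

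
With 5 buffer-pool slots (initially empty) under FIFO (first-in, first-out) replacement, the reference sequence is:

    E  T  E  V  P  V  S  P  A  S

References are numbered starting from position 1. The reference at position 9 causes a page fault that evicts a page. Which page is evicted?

pos 1: E -> fault, frames (E)
pos 2: T -> fault, frames (E T)
pos 3: E -> hit
pos 4: V -> fault, frames (E T V)
pos 5: P -> fault, frames (E T V P)
pos 6: V -> hit
pos 7: S -> fault, frames (E T V P S)
pos 8: P -> hit
pos 9: A -> fault, evict E, frames (T V P S A)
At position 9, page E is evicted.

E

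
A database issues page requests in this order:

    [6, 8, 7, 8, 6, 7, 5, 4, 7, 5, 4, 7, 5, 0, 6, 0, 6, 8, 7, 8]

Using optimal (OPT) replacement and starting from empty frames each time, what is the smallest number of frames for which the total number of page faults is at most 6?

5

f=1: 20 faults
f=2: 12 faults
f=3: 8 faults
f=4: 7 faults
f=5: 6 faults
f=6: 6 faults
Smallest f with faults ≤ 6 is 5.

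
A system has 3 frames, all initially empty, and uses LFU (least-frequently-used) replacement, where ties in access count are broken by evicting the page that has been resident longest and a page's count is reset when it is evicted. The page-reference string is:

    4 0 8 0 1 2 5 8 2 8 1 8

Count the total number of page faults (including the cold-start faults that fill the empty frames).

4 -> fault, frames (4)
0 -> fault, frames (4 0)
8 -> fault, frames (4 0 8)
0 -> hit
1 -> fault, evict 4, frames (0 8 1)
2 -> fault, evict 8, frames (0 1 2)
5 -> fault, evict 1, frames (0 2 5)
8 -> fault, evict 2, frames (0 5 8)
2 -> fault, evict 5, frames (0 8 2)
8 -> hit
1 -> fault, evict 2, frames (0 8 1)
8 -> hit
Page faults: 9.

9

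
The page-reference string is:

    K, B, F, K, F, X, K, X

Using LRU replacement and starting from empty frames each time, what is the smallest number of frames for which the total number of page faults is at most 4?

f=1: 8 faults
f=2: 6 faults
f=3: 4 faults
f=4: 4 faults
Smallest f with faults ≤ 4 is 3.

3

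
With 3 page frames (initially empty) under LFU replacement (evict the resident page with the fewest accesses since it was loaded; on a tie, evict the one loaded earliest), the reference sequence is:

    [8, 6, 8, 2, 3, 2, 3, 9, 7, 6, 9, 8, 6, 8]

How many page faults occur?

8 → fault, frames [8]
6 → fault, frames [8, 6]
8 → hit
2 → fault, frames [8, 6, 2]
3 → fault, evict 6, frames [8, 2, 3]
2 → hit
3 → hit
9 → fault, evict 8, frames [2, 3, 9]
7 → fault, evict 9, frames [2, 3, 7]
6 → fault, evict 7, frames [2, 3, 6]
9 → fault, evict 6, frames [2, 3, 9]
8 → fault, evict 9, frames [2, 3, 8]
6 → fault, evict 8, frames [2, 3, 6]
8 → fault, evict 6, frames [2, 3, 8]
Page faults: 11.

11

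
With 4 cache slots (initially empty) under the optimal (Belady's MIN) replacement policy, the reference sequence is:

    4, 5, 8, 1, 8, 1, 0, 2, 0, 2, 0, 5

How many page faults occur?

4 -> miss, frames (4)
5 -> miss, frames (4 5)
8 -> miss, frames (4 5 8)
1 -> miss, frames (4 5 8 1)
8 -> hit
1 -> hit
0 -> miss, evict 1, frames (4 5 8 0)
2 -> miss, evict 8, frames (4 5 0 2)
0 -> hit
2 -> hit
0 -> hit
5 -> hit
Page faults: 6.

6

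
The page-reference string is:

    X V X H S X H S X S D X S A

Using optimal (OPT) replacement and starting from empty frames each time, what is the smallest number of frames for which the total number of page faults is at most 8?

f=1: 14 faults
f=2: 9 faults
f=3: 6 faults
f=4: 6 faults
f=5: 6 faults
f=6: 6 faults
Smallest f with faults ≤ 8 is 3.

3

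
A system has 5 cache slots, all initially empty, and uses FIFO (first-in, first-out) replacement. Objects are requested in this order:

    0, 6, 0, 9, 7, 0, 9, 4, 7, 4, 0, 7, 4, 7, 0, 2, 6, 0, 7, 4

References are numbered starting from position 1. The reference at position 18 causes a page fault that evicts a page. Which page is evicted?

6

pos 1: 0: miss, frames (0)
pos 2: 6: miss, frames (0 6)
pos 3: 0: hit
pos 4: 9: miss, frames (0 6 9)
pos 5: 7: miss, frames (0 6 9 7)
pos 6: 0: hit
pos 7: 9: hit
pos 8: 4: miss, frames (0 6 9 7 4)
pos 9: 7: hit
pos 10: 4: hit
pos 11: 0: hit
pos 12: 7: hit
pos 13: 4: hit
pos 14: 7: hit
pos 15: 0: hit
pos 16: 2: miss, evict 0, frames (6 9 7 4 2)
pos 17: 6: hit
pos 18: 0: miss, evict 6, frames (9 7 4 2 0)
At position 18, page 6 is evicted.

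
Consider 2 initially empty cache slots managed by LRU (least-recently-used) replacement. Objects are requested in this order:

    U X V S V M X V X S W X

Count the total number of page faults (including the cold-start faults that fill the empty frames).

U -> miss, frames (U)
X -> miss, frames (U X)
V -> miss, evict U, frames (X V)
S -> miss, evict X, frames (V S)
V -> hit
M -> miss, evict S, frames (V M)
X -> miss, evict V, frames (M X)
V -> miss, evict M, frames (X V)
X -> hit
S -> miss, evict V, frames (X S)
W -> miss, evict X, frames (S W)
X -> miss, evict S, frames (W X)
Page faults: 10.

10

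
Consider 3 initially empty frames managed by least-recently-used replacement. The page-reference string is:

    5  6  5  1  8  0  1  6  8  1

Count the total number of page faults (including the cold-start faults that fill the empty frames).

5 → miss, frames (5)
6 → miss, frames (5 6)
5 → hit
1 → miss, frames (6 5 1)
8 → miss, evict 6, frames (5 1 8)
0 → miss, evict 5, frames (1 8 0)
1 → hit
6 → miss, evict 8, frames (0 1 6)
8 → miss, evict 0, frames (1 6 8)
1 → hit
Page faults: 7.

7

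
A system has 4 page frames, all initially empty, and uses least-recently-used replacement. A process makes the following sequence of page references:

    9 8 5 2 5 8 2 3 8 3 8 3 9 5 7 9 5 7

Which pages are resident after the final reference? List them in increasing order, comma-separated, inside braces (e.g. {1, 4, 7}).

{3, 5, 7, 9}

9 → fault, frames [9]
8 → fault, frames [9, 8]
5 → fault, frames [9, 8, 5]
2 → fault, frames [9, 8, 5, 2]
5 → hit
8 → hit
2 → hit
3 → fault, evict 9, frames [5, 8, 2, 3]
8 → hit
3 → hit
8 → hit
3 → hit
9 → fault, evict 5, frames [2, 8, 3, 9]
5 → fault, evict 2, frames [8, 3, 9, 5]
7 → fault, evict 8, frames [3, 9, 5, 7]
9 → hit
5 → hit
7 → hit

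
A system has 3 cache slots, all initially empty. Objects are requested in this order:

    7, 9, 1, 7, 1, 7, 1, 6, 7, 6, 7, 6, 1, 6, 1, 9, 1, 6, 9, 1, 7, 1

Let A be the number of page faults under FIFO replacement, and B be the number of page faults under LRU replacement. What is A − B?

Under FIFO: F F F . . . . F F . . . . . . F F F . . F . → 9 faults.
Under LRU: F F F . . . . F . . . . . . . F . . . . F . → 6 faults.
A − B = 9 − 6 = 3.

3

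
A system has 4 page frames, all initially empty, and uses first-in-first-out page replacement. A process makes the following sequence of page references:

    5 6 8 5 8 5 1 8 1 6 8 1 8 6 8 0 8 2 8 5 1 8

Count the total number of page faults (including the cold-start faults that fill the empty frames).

5 -> fault, frames [5]
6 -> fault, frames [5, 6]
8 -> fault, frames [5, 6, 8]
5 -> hit
8 -> hit
5 -> hit
1 -> fault, frames [5, 6, 8, 1]
8 -> hit
1 -> hit
6 -> hit
8 -> hit
1 -> hit
8 -> hit
6 -> hit
8 -> hit
0 -> fault, evict 5, frames [6, 8, 1, 0]
8 -> hit
2 -> fault, evict 6, frames [8, 1, 0, 2]
8 -> hit
5 -> fault, evict 8, frames [1, 0, 2, 5]
1 -> hit
8 -> fault, evict 1, frames [0, 2, 5, 8]
Page faults: 8.

8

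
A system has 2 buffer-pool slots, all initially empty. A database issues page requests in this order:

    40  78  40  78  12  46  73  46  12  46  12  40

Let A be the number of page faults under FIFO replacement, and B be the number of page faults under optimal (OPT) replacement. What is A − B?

1

Under FIFO: F F . . F F F . F F . F → 8 faults.
Under OPT: F F . . F F F . F . . F → 7 faults.
A − B = 8 − 7 = 1.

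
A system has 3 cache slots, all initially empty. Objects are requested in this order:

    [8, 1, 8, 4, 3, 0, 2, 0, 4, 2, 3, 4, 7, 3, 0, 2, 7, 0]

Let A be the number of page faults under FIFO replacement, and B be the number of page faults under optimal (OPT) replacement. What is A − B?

2

Under FIFO: F F . F F F F . F . F . F . F F . . → 11 faults.
Under OPT: F F . F F F F . . . F . F . . F . . → 9 faults.
A − B = 11 − 9 = 2.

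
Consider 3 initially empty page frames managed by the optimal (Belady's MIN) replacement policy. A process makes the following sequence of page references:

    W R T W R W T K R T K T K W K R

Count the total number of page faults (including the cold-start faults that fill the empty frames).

W → fault, frames {W}
R → fault, frames {W,R}
T → fault, frames {W,R,T}
W → hit
R → hit
W → hit
T → hit
K → fault, evict W, frames {R,T,K}
R → hit
T → hit
K → hit
T → hit
K → hit
W → fault, evict T, frames {R,K,W}
K → hit
R → hit
Page faults: 5.

5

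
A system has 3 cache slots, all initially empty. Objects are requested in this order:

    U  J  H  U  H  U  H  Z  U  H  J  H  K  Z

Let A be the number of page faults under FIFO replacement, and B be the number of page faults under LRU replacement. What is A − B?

2

Under FIFO: F F F . . . . F F . F F F F → 9 faults.
Under LRU: F F F . . . . F . . F . F F → 7 faults.
A − B = 9 − 7 = 2.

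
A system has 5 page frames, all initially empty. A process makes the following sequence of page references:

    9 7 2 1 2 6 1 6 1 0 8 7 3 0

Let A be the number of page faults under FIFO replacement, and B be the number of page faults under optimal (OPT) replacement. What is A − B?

Under FIFO: F F F F . F . . . F F F F . → 9 faults.
Under OPT: F F F F . F . . . F F . F . → 8 faults.
A − B = 9 − 8 = 1.

1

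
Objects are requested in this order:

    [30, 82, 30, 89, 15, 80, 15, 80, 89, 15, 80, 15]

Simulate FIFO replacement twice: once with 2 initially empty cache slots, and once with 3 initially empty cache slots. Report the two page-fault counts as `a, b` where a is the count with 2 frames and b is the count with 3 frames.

8, 5

2 frames: F F . F F F . . F F F . → 8 faults.
3 frames: F F . F F F . . . . . . → 5 faults.
5 < 8: adding a frame reduced faults, as is typical.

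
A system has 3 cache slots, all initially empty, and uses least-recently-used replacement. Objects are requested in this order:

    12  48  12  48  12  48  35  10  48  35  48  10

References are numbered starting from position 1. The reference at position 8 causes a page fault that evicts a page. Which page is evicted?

12

pos 1: 12 -> miss, frames {12}
pos 2: 48 -> miss, frames {12,48}
pos 3: 12 -> hit
pos 4: 48 -> hit
pos 5: 12 -> hit
pos 6: 48 -> hit
pos 7: 35 -> miss, frames {12,48,35}
pos 8: 10 -> miss, evict 12, frames {48,35,10}
At position 8, page 12 is evicted.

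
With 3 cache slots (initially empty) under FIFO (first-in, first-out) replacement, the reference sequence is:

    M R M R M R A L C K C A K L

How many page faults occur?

8

M: miss, frames (M)
R: miss, frames (M R)
M: hit
R: hit
M: hit
R: hit
A: miss, frames (M R A)
L: miss, evict M, frames (R A L)
C: miss, evict R, frames (A L C)
K: miss, evict A, frames (L C K)
C: hit
A: miss, evict L, frames (C K A)
K: hit
L: miss, evict C, frames (K A L)
Page faults: 8.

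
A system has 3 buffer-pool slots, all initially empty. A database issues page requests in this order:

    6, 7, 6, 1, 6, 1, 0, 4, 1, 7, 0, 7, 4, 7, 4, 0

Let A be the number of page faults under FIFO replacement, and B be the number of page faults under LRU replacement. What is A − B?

Under FIFO: F F . F . . F F . F . . . . . . → 6 faults.
Under LRU: F F . F . . F F . F F . F . . . → 8 faults.
A − B = 6 − 8 = -2.

-2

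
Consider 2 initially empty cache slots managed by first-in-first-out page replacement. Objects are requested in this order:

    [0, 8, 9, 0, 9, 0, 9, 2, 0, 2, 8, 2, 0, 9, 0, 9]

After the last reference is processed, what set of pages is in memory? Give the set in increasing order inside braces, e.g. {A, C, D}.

{0, 9}

0 → miss, frames [0]
8 → miss, frames [0, 8]
9 → miss, evict 0, frames [8, 9]
0 → miss, evict 8, frames [9, 0]
9 → hit
0 → hit
9 → hit
2 → miss, evict 9, frames [0, 2]
0 → hit
2 → hit
8 → miss, evict 0, frames [2, 8]
2 → hit
0 → miss, evict 2, frames [8, 0]
9 → miss, evict 8, frames [0, 9]
0 → hit
9 → hit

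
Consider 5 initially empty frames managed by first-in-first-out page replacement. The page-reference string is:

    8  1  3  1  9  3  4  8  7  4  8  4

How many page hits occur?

5

8: miss, frames {8}
1: miss, frames {8,1}
3: miss, frames {8,1,3}
1: hit
9: miss, frames {8,1,3,9}
3: hit
4: miss, frames {8,1,3,9,4}
8: hit
7: miss, evict 8, frames {1,3,9,4,7}
4: hit
8: miss, evict 1, frames {3,9,4,7,8}
4: hit
Hits: 5.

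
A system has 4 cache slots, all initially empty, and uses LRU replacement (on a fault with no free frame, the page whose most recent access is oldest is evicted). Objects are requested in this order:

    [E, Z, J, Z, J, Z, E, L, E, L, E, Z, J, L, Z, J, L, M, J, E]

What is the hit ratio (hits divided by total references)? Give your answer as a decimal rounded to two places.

E -> miss, frames {E}
Z -> miss, frames {E,Z}
J -> miss, frames {E,Z,J}
Z -> hit
J -> hit
Z -> hit
E -> hit
L -> miss, frames {J,Z,E,L}
E -> hit
L -> hit
E -> hit
Z -> hit
J -> hit
L -> hit
Z -> hit
J -> hit
L -> hit
M -> miss, evict E, frames {Z,J,L,M}
J -> hit
E -> miss, evict Z, frames {L,M,J,E}
Hits: 14 of 20 references → 14/20 = 0.7000.

0.70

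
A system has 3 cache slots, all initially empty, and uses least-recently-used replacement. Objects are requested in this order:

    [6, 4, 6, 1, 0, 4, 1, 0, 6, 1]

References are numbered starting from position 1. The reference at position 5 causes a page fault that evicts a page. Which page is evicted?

4

pos 1: 6 -> fault, frames (6)
pos 2: 4 -> fault, frames (6 4)
pos 3: 6 -> hit
pos 4: 1 -> fault, frames (4 6 1)
pos 5: 0 -> fault, evict 4, frames (6 1 0)
At position 5, page 4 is evicted.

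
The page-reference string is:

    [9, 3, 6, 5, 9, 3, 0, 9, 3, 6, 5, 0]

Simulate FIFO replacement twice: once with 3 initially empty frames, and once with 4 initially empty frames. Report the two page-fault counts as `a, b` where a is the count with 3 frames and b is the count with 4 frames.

9, 10

3 frames: F F F F F F F . . F F . → 9 faults.
4 frames: F F F F . . F F F F F F → 10 faults.
10 > 9: adding a frame increased faults — Belady's anomaly.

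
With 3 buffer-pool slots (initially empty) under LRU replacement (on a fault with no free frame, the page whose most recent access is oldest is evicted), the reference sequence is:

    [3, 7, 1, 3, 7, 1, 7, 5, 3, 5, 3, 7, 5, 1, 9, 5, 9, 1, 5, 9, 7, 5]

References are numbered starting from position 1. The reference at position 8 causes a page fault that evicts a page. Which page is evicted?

3

pos 1: 3 → fault, frames (3)
pos 2: 7 → fault, frames (3 7)
pos 3: 1 → fault, frames (3 7 1)
pos 4: 3 → hit
pos 5: 7 → hit
pos 6: 1 → hit
pos 7: 7 → hit
pos 8: 5 → fault, evict 3, frames (1 7 5)
At position 8, page 3 is evicted.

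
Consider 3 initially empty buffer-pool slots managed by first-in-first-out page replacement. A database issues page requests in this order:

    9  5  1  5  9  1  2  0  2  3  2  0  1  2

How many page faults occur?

8

9 -> miss, frames [9]
5 -> miss, frames [9, 5]
1 -> miss, frames [9, 5, 1]
5 -> hit
9 -> hit
1 -> hit
2 -> miss, evict 9, frames [5, 1, 2]
0 -> miss, evict 5, frames [1, 2, 0]
2 -> hit
3 -> miss, evict 1, frames [2, 0, 3]
2 -> hit
0 -> hit
1 -> miss, evict 2, frames [0, 3, 1]
2 -> miss, evict 0, frames [3, 1, 2]
Page faults: 8.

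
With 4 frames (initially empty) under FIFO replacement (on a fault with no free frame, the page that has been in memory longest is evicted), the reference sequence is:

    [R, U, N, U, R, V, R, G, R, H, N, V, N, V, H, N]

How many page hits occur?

7

R → miss, frames {R}
U → miss, frames {R,U}
N → miss, frames {R,U,N}
U → hit
R → hit
V → miss, frames {R,U,N,V}
R → hit
G → miss, evict R, frames {U,N,V,G}
R → miss, evict U, frames {N,V,G,R}
H → miss, evict N, frames {V,G,R,H}
N → miss, evict V, frames {G,R,H,N}
V → miss, evict G, frames {R,H,N,V}
N → hit
V → hit
H → hit
N → hit
Hits: 7.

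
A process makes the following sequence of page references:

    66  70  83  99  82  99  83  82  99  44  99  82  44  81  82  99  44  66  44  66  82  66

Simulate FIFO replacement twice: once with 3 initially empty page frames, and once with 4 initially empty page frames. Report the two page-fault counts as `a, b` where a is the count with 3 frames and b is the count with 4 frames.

11, 8

3 frames: F F F F F . . . . F . . . F . F . F F . F . → 11 faults.
4 frames: F F F F F . . . . F . . . F . . . F . . . . → 8 faults.
8 < 11: adding a frame reduced faults, as is typical.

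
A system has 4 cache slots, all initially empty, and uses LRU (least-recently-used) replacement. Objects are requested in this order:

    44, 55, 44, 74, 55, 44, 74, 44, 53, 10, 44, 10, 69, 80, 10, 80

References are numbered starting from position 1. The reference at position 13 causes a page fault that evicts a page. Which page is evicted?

74

pos 1: 44: fault, frames [44]
pos 2: 55: fault, frames [44, 55]
pos 3: 44: hit
pos 4: 74: fault, frames [55, 44, 74]
pos 5: 55: hit
pos 6: 44: hit
pos 7: 74: hit
pos 8: 44: hit
pos 9: 53: fault, frames [55, 74, 44, 53]
pos 10: 10: fault, evict 55, frames [74, 44, 53, 10]
pos 11: 44: hit
pos 12: 10: hit
pos 13: 69: fault, evict 74, frames [53, 44, 10, 69]
At position 13, page 74 is evicted.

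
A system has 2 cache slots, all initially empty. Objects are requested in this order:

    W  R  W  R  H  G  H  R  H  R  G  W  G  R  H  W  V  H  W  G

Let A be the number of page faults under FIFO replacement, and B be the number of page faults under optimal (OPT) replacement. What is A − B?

3

Under FIFO: F F . . F F . F F . F F . F F F F F F F → 15 faults.
Under OPT: F F . . F F . F . . F F . F F . F . F F → 12 faults.
A − B = 15 − 12 = 3.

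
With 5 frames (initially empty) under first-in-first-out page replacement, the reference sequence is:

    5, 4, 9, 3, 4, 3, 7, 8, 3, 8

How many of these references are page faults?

6

5: fault, frames (5)
4: fault, frames (5 4)
9: fault, frames (5 4 9)
3: fault, frames (5 4 9 3)
4: hit
3: hit
7: fault, frames (5 4 9 3 7)
8: fault, evict 5, frames (4 9 3 7 8)
3: hit
8: hit
Page faults: 6.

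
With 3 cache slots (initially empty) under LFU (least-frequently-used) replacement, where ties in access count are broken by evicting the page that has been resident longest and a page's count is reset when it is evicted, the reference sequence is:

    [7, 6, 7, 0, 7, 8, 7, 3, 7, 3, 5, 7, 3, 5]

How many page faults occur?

7: miss, frames {7}
6: miss, frames {7,6}
7: hit
0: miss, frames {7,6,0}
7: hit
8: miss, evict 6, frames {7,0,8}
7: hit
3: miss, evict 0, frames {7,8,3}
7: hit
3: hit
5: miss, evict 8, frames {7,3,5}
7: hit
3: hit
5: hit
Page faults: 6.

6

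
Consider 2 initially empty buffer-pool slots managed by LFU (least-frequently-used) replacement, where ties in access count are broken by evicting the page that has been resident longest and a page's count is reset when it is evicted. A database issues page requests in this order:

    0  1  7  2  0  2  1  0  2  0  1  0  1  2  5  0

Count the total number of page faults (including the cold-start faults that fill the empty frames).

0: fault, frames [0]
1: fault, frames [0, 1]
7: fault, evict 0, frames [1, 7]
2: fault, evict 1, frames [7, 2]
0: fault, evict 7, frames [2, 0]
2: hit
1: fault, evict 0, frames [2, 1]
0: fault, evict 1, frames [2, 0]
2: hit
0: hit
1: fault, evict 0, frames [2, 1]
0: fault, evict 1, frames [2, 0]
1: fault, evict 0, frames [2, 1]
2: hit
5: fault, evict 1, frames [2, 5]
0: fault, evict 5, frames [2, 0]
Page faults: 12.

12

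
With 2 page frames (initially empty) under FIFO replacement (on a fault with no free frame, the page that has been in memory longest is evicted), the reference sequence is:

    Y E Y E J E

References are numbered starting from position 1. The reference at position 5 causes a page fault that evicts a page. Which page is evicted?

Y

pos 1: Y: fault, frames [Y]
pos 2: E: fault, frames [Y, E]
pos 3: Y: hit
pos 4: E: hit
pos 5: J: fault, evict Y, frames [E, J]
At position 5, page Y is evicted.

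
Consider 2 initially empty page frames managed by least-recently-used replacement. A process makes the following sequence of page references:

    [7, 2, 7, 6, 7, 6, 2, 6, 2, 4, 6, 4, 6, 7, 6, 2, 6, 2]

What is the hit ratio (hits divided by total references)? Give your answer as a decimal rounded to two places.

0.56

7 -> fault, frames {7}
2 -> fault, frames {7,2}
7 -> hit
6 -> fault, evict 2, frames {7,6}
7 -> hit
6 -> hit
2 -> fault, evict 7, frames {6,2}
6 -> hit
2 -> hit
4 -> fault, evict 6, frames {2,4}
6 -> fault, evict 2, frames {4,6}
4 -> hit
6 -> hit
7 -> fault, evict 4, frames {6,7}
6 -> hit
2 -> fault, evict 7, frames {6,2}
6 -> hit
2 -> hit
Hits: 10 of 18 references → 10/18 = 0.5556.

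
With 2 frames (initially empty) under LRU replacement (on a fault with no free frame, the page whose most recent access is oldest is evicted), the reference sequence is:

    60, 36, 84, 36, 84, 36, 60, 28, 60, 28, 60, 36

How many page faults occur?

60 → fault, frames [60]
36 → fault, frames [60, 36]
84 → fault, evict 60, frames [36, 84]
36 → hit
84 → hit
36 → hit
60 → fault, evict 84, frames [36, 60]
28 → fault, evict 36, frames [60, 28]
60 → hit
28 → hit
60 → hit
36 → fault, evict 28, frames [60, 36]
Page faults: 6.

6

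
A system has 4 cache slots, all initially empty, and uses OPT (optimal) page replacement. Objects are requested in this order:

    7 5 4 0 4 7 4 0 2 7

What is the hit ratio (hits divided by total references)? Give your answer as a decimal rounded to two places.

0.50

7: fault, frames {7}
5: fault, frames {7,5}
4: fault, frames {7,5,4}
0: fault, frames {7,5,4,0}
4: hit
7: hit
4: hit
0: hit
2: fault, evict 0, frames {7,5,4,2}
7: hit
Hits: 5 of 10 references → 5/10 = 0.5000.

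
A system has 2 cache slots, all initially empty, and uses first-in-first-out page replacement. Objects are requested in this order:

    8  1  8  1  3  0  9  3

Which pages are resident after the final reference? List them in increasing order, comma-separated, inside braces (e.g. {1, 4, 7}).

{3, 9}

8: miss, frames [8]
1: miss, frames [8, 1]
8: hit
1: hit
3: miss, evict 8, frames [1, 3]
0: miss, evict 1, frames [3, 0]
9: miss, evict 3, frames [0, 9]
3: miss, evict 0, frames [9, 3]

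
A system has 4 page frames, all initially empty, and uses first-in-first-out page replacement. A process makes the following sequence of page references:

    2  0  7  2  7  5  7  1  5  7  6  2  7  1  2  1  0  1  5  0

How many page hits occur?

2 -> fault, frames [2]
0 -> fault, frames [2, 0]
7 -> fault, frames [2, 0, 7]
2 -> hit
7 -> hit
5 -> fault, frames [2, 0, 7, 5]
7 -> hit
1 -> fault, evict 2, frames [0, 7, 5, 1]
5 -> hit
7 -> hit
6 -> fault, evict 0, frames [7, 5, 1, 6]
2 -> fault, evict 7, frames [5, 1, 6, 2]
7 -> fault, evict 5, frames [1, 6, 2, 7]
1 -> hit
2 -> hit
1 -> hit
0 -> fault, evict 1, frames [6, 2, 7, 0]
1 -> fault, evict 6, frames [2, 7, 0, 1]
5 -> fault, evict 2, frames [7, 0, 1, 5]
0 -> hit
Hits: 9.

9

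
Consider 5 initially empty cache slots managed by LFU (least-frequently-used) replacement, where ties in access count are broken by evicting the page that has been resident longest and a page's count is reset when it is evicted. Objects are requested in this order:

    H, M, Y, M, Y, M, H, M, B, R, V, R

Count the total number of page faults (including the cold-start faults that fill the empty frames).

6

H -> miss, frames [H]
M -> miss, frames [H, M]
Y -> miss, frames [H, M, Y]
M -> hit
Y -> hit
M -> hit
H -> hit
M -> hit
B -> miss, frames [H, M, Y, B]
R -> miss, frames [H, M, Y, B, R]
V -> miss, evict B, frames [H, M, Y, R, V]
R -> hit
Page faults: 6.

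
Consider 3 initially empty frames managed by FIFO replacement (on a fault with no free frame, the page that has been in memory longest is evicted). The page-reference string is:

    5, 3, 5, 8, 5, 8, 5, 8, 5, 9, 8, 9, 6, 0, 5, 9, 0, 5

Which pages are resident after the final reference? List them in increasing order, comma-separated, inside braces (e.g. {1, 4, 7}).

5: fault, frames [5]
3: fault, frames [5, 3]
5: hit
8: fault, frames [5, 3, 8]
5: hit
8: hit
5: hit
8: hit
5: hit
9: fault, evict 5, frames [3, 8, 9]
8: hit
9: hit
6: fault, evict 3, frames [8, 9, 6]
0: fault, evict 8, frames [9, 6, 0]
5: fault, evict 9, frames [6, 0, 5]
9: fault, evict 6, frames [0, 5, 9]
0: hit
5: hit

{0, 5, 9}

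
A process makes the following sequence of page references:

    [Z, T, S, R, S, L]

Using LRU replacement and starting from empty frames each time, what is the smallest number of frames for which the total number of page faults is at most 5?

f=1: 6 faults
f=2: 5 faults
f=3: 5 faults
f=4: 5 faults
f=5: 5 faults
Smallest f with faults ≤ 5 is 2.

2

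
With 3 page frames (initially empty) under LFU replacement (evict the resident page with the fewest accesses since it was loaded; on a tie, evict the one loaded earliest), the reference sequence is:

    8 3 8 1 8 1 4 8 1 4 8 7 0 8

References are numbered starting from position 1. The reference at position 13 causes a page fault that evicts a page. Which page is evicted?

pos 1: 8: fault, frames (8)
pos 2: 3: fault, frames (8 3)
pos 3: 8: hit
pos 4: 1: fault, frames (8 3 1)
pos 5: 8: hit
pos 6: 1: hit
pos 7: 4: fault, evict 3, frames (8 1 4)
pos 8: 8: hit
pos 9: 1: hit
pos 10: 4: hit
pos 11: 8: hit
pos 12: 7: fault, evict 4, frames (8 1 7)
pos 13: 0: fault, evict 7, frames (8 1 0)
At position 13, page 7 is evicted.

7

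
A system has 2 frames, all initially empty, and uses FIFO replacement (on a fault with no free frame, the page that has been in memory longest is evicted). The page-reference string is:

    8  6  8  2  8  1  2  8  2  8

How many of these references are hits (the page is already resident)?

8 -> miss, frames {8}
6 -> miss, frames {8,6}
8 -> hit
2 -> miss, evict 8, frames {6,2}
8 -> miss, evict 6, frames {2,8}
1 -> miss, evict 2, frames {8,1}
2 -> miss, evict 8, frames {1,2}
8 -> miss, evict 1, frames {2,8}
2 -> hit
8 -> hit
Hits: 3.

3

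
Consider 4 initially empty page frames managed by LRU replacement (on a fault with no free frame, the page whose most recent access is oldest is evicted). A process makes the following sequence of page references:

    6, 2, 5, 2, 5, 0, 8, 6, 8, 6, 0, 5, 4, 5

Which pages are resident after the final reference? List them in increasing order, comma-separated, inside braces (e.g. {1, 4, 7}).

{0, 4, 5, 6}

6: fault, frames [6]
2: fault, frames [6, 2]
5: fault, frames [6, 2, 5]
2: hit
5: hit
0: fault, frames [6, 2, 5, 0]
8: fault, evict 6, frames [2, 5, 0, 8]
6: fault, evict 2, frames [5, 0, 8, 6]
8: hit
6: hit
0: hit
5: hit
4: fault, evict 8, frames [6, 0, 5, 4]
5: hit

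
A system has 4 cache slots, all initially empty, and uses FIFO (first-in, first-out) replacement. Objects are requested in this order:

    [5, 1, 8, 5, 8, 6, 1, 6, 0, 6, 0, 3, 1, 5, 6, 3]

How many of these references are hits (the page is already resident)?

5: miss, frames (5)
1: miss, frames (5 1)
8: miss, frames (5 1 8)
5: hit
8: hit
6: miss, frames (5 1 8 6)
1: hit
6: hit
0: miss, evict 5, frames (1 8 6 0)
6: hit
0: hit
3: miss, evict 1, frames (8 6 0 3)
1: miss, evict 8, frames (6 0 3 1)
5: miss, evict 6, frames (0 3 1 5)
6: miss, evict 0, frames (3 1 5 6)
3: hit
Hits: 7.

7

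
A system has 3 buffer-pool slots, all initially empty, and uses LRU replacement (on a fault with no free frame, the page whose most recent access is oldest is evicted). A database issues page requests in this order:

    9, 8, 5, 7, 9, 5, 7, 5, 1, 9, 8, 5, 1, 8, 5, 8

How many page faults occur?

10

9 -> miss, frames [9]
8 -> miss, frames [9, 8]
5 -> miss, frames [9, 8, 5]
7 -> miss, evict 9, frames [8, 5, 7]
9 -> miss, evict 8, frames [5, 7, 9]
5 -> hit
7 -> hit
5 -> hit
1 -> miss, evict 9, frames [7, 5, 1]
9 -> miss, evict 7, frames [5, 1, 9]
8 -> miss, evict 5, frames [1, 9, 8]
5 -> miss, evict 1, frames [9, 8, 5]
1 -> miss, evict 9, frames [8, 5, 1]
8 -> hit
5 -> hit
8 -> hit
Page faults: 10.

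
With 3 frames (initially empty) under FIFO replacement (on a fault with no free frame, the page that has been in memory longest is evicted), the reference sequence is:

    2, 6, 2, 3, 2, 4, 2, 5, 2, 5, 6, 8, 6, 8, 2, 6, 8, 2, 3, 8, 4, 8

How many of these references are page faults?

2 → fault, frames {2}
6 → fault, frames {2,6}
2 → hit
3 → fault, frames {2,6,3}
2 → hit
4 → fault, evict 2, frames {6,3,4}
2 → fault, evict 6, frames {3,4,2}
5 → fault, evict 3, frames {4,2,5}
2 → hit
5 → hit
6 → fault, evict 4, frames {2,5,6}
8 → fault, evict 2, frames {5,6,8}
6 → hit
8 → hit
2 → fault, evict 5, frames {6,8,2}
6 → hit
8 → hit
2 → hit
3 → fault, evict 6, frames {8,2,3}
8 → hit
4 → fault, evict 8, frames {2,3,4}
8 → fault, evict 2, frames {3,4,8}
Page faults: 12.

12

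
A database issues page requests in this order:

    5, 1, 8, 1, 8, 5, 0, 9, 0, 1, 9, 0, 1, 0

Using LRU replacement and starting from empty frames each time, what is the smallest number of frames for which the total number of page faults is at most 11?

f=1: 14 faults
f=2: 10 faults
f=3: 6 faults
f=4: 6 faults
f=5: 5 faults
Smallest f with faults ≤ 11 is 2.

2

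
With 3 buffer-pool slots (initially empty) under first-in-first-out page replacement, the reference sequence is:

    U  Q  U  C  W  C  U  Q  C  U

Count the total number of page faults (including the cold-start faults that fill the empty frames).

7

U → fault, frames {U}
Q → fault, frames {U,Q}
U → hit
C → fault, frames {U,Q,C}
W → fault, evict U, frames {Q,C,W}
C → hit
U → fault, evict Q, frames {C,W,U}
Q → fault, evict C, frames {W,U,Q}
C → fault, evict W, frames {U,Q,C}
U → hit
Page faults: 7.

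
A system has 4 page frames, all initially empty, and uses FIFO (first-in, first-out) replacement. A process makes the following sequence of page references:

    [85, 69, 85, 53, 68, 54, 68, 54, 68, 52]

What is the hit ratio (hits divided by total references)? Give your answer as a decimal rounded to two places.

85 -> miss, frames [85]
69 -> miss, frames [85, 69]
85 -> hit
53 -> miss, frames [85, 69, 53]
68 -> miss, frames [85, 69, 53, 68]
54 -> miss, evict 85, frames [69, 53, 68, 54]
68 -> hit
54 -> hit
68 -> hit
52 -> miss, evict 69, frames [53, 68, 54, 52]
Hits: 4 of 10 references → 4/10 = 0.4000.

0.40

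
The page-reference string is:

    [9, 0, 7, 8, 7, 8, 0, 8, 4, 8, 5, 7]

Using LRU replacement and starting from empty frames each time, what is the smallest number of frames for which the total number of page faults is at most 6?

5

f=1: 12 faults
f=2: 8 faults
f=3: 7 faults
f=4: 7 faults
f=5: 6 faults
f=6: 6 faults
Smallest f with faults ≤ 6 is 5.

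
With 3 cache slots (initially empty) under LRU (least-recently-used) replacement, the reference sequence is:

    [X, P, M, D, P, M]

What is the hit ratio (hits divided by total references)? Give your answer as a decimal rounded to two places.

X → fault, frames (X)
P → fault, frames (X P)
M → fault, frames (X P M)
D → fault, evict X, frames (P M D)
P → hit
M → hit
Hits: 2 of 6 references → 2/6 = 0.3333.

0.33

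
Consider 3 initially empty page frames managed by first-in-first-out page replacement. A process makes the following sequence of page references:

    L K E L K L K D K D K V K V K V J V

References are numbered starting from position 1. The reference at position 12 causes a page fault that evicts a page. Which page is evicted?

pos 1: L: miss, frames {L}
pos 2: K: miss, frames {L,K}
pos 3: E: miss, frames {L,K,E}
pos 4: L: hit
pos 5: K: hit
pos 6: L: hit
pos 7: K: hit
pos 8: D: miss, evict L, frames {K,E,D}
pos 9: K: hit
pos 10: D: hit
pos 11: K: hit
pos 12: V: miss, evict K, frames {E,D,V}
At position 12, page K is evicted.

K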